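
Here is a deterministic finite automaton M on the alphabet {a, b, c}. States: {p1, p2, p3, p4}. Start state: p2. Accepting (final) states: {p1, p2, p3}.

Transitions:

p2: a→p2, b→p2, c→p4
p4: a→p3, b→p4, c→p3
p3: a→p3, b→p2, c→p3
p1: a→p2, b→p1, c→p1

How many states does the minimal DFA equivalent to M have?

3

Reachable states from the start: {p2,p3,p4}. Unreachable: {p1} — drop them.
Initial partition by acceptance: {p2,p3} | {p4}.
Split {p2,p3} by δ(·,c) → {p2} and {p3}.
The partition is now stable with 3 blocks: {p2} | {p4} | {p3}.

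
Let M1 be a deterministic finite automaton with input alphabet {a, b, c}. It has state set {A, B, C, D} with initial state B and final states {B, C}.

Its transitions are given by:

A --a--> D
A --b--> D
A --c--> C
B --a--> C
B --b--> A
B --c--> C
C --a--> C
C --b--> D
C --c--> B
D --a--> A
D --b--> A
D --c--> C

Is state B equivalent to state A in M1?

Every state is reachable, so we keep all 4.
Start with accepting vs non-accepting: {B,C} | {A,D}.
Stable partition: {B,C} | {A,D} — 2 equivalence classes.
B and A end up in different blocks, so they are distinguishable. For instance, the string 'ε' is accepted from only B.

No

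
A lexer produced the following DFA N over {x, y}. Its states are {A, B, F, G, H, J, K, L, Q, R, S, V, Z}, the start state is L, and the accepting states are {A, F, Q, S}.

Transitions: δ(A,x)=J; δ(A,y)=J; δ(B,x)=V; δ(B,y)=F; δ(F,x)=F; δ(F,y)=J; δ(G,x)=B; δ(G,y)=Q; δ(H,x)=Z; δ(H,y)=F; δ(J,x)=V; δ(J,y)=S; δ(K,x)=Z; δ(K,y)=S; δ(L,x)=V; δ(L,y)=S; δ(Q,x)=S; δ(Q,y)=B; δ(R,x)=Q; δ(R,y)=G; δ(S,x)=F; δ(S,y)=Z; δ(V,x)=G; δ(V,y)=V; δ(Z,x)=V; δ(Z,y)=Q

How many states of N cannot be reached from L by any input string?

4

Starting at L and following transitions, the reachable set is {B, F, G, J, L, Q, S, V, Z}. That leaves A, H, K, R unreachable — 4 in total.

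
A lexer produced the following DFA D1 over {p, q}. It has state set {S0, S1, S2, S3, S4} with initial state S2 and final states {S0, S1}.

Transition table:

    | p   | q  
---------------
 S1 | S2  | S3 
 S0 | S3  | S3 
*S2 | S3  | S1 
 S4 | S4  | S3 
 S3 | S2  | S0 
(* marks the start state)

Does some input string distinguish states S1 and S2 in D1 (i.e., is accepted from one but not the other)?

States {S4} cannot be reached from the start state, so discard them.
Start with accepting vs non-accepting: {S0,S1} | {S2,S3}.
The partition is now stable with 2 blocks: {S0,S1} | {S2,S3}.
S1 and S2 end up in different blocks, so they are distinguishable. For instance, the string 'ε' is accepted from only S1.

Yes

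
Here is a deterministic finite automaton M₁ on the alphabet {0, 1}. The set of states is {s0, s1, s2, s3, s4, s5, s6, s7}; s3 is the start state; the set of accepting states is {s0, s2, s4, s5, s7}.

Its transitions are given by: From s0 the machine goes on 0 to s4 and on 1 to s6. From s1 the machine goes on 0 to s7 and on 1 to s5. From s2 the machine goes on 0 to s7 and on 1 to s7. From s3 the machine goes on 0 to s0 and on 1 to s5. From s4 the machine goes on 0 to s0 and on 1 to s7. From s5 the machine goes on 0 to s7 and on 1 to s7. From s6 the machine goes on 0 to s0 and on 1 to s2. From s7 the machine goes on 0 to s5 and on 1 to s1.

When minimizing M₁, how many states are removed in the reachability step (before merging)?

A breadth-first search from the start state visits every state.

0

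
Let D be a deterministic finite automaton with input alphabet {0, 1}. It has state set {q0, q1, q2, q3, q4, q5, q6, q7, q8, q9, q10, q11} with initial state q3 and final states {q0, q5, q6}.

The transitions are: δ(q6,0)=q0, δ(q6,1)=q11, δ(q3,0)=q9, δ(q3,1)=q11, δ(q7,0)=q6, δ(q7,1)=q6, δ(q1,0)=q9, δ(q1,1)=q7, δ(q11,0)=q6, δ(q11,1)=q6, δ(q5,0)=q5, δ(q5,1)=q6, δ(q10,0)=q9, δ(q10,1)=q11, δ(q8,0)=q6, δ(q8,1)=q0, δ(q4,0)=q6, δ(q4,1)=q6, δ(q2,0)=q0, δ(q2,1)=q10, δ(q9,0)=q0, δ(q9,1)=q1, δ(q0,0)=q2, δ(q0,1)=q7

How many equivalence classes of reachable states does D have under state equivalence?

5

First remove the unreachable states {q4,q5,q8}; 9 states remain.
Initial partition by acceptance: {q0,q6} | {q1,q2,q3,q7,q9,q10,q11}.
On input 0, block {q0,q6} splits into {q0} and {q6}.
On input 0, block {q1,q2,q3,q7,q9,q10,q11} splits into {q1,q3,q10} and {q2,q9} and {q7,q11}.
Stable partition: {q0} | {q1,q3,q10} | {q6} | {q2,q9} | {q7,q11} — 5 equivalence classes.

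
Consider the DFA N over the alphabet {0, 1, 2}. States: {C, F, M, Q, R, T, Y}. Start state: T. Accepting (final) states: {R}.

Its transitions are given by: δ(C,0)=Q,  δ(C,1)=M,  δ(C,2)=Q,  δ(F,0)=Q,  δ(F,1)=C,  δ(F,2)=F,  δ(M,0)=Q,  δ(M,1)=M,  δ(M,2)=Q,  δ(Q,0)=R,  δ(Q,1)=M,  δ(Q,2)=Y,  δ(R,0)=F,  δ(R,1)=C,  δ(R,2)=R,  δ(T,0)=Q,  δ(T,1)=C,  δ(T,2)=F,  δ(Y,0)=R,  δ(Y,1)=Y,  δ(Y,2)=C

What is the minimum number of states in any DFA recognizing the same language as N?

5

All states are reachable from the start state.
Start with accepting vs non-accepting: {R} | {C,F,M,Q,T,Y}.
Split {C,F,M,Q,T,Y} by δ(·,0) → {C,F,M,T} and {Q,Y}.
On input 2, block {C,F,M,T} splits into {F,T} and {C,M}.
On input 1, block {Q,Y} splits into {Q} and {Y}.
Stable partition: {R} | {F,T} | {Q} | {C,M} | {Y} — 5 equivalence classes.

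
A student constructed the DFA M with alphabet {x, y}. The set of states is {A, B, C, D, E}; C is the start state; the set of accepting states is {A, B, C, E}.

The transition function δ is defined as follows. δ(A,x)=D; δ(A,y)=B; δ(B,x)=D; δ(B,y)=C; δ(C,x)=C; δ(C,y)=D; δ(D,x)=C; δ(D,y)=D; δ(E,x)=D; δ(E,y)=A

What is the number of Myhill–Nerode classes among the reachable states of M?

States {A,B,E} cannot be reached from the start state, so discard them.
P0 = {C} | {D}.
The partition is now stable with 2 blocks: {C} | {D}.

2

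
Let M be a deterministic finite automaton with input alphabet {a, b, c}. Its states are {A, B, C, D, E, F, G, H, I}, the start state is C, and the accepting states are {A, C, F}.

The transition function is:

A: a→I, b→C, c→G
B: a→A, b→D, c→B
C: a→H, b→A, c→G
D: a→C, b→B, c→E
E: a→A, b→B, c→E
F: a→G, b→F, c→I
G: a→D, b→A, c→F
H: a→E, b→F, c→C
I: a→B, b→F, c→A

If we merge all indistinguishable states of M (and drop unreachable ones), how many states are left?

3

All states are reachable from the start state.
Initial partition by acceptance: {A,C,F} | {B,D,E,G,H,I}.
On input a, block {B,D,E,G,H,I} splits into {B,D,E} and {G,H,I}.
Stable partition: {A,C,F} | {B,D,E} | {G,H,I} — 3 equivalence classes.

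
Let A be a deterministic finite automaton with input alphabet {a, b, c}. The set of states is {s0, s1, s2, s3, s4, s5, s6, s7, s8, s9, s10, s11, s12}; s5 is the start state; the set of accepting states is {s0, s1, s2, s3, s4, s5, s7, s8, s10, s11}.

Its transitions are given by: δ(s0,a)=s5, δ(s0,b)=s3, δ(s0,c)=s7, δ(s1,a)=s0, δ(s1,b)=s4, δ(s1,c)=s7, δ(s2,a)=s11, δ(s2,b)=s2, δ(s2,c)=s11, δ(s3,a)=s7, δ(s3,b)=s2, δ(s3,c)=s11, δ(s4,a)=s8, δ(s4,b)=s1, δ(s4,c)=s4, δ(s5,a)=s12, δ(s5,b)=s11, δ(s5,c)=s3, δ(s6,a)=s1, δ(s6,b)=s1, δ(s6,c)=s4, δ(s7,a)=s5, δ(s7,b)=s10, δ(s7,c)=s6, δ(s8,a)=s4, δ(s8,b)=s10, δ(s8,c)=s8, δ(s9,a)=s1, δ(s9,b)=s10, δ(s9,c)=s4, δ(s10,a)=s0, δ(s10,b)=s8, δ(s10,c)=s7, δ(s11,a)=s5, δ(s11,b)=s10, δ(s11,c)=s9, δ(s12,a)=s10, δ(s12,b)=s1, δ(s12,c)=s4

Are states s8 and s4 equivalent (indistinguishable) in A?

P0 = {s0,s1,s2,s3,s4,s5,s7,s8,s10,s11} | {s6,s9,s12}.
On input a, block {s0,s1,s2,s3,s4,s5,s7,s8,s10,s11} splits into {s0,s1,s2,s3,s4,s7,s8,s10,s11} and {s5}.
Split {s0,s1,s2,s3,s4,s7,s8,s10,s11} by δ(·,a) → {s1,s2,s3,s4,s8,s10} and {s0,s7,s11}.
Refine {s1,s2,s3,s4,s8,s10} on symbol a: members go to different blocks, giving {s1,s2,s3,s10} and {s4,s8}.
Refine {s1,s2,s3,s10} on symbol b: members go to different blocks, giving {s1,s10} and {s2,s3}.
On input b, block {s0,s7,s11} splits into {s7,s11} and {s0}.
No further refinement is possible. Final partition (7 blocks): {s1,s10} | {s6,s9,s12} | {s5} | {s7,s11} | {s4,s8} | {s2,s3} | {s0}.
s8 and s4 lie in the same block of the stable partition, so they are equivalent — no string distinguishes them.

Yes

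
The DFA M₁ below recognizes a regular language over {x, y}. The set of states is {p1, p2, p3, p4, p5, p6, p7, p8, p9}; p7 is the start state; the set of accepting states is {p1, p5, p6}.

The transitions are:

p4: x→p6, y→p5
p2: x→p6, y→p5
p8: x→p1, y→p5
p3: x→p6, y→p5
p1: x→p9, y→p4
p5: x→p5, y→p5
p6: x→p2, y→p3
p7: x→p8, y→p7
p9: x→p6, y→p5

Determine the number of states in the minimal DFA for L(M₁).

All states are reachable from the start state.
Initial partition by acceptance: {p1,p5,p6} | {p2,p3,p4,p7,p8,p9}.
Split {p1,p5,p6} by δ(·,x) → {p1,p6} and {p5}.
Split {p2,p3,p4,p7,p8,p9} by δ(·,x) → {p2,p3,p4,p8,p9} and {p7}.
Stable partition: {p1,p6} | {p2,p3,p4,p8,p9} | {p5} | {p7} — 4 equivalence classes.

4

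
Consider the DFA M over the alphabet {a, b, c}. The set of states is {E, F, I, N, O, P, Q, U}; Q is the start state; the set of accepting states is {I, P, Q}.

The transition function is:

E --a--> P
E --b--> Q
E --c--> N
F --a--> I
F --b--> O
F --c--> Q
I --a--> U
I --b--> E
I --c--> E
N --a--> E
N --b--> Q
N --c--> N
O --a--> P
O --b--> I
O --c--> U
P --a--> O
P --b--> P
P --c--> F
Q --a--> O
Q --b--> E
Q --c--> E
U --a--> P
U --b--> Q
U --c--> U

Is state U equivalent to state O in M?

Yes

Initial partition by acceptance: {I,P,Q} | {E,F,N,O,U}.
On input b, block {I,P,Q} splits into {I,Q} and {P}.
On input a, block {E,F,N,O,U} splits into {E,O,U} and {N} and {F}.
Refine {E,O,U} on symbol c: members go to different blocks, giving {O,U} and {E}.
No further refinement is possible. Final partition (6 blocks): {I,Q} | {O,U} | {P} | {N} | {F} | {E}.
U and O lie in the same block of the stable partition, so they are equivalent — no string distinguishes them.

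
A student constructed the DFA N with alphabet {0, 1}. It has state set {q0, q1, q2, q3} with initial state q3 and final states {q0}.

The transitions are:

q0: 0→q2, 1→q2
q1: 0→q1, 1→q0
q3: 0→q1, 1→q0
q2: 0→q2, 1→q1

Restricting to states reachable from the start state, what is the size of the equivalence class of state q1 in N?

Initial partition by acceptance: {q0} | {q1,q2,q3}.
On input 1, block {q1,q2,q3} splits into {q1,q3} and {q2}.
Stable partition: {q0} | {q1,q3} | {q2} — 3 equivalence classes.
The equivalence class containing q1 is {q1,q3}, of size 2.

2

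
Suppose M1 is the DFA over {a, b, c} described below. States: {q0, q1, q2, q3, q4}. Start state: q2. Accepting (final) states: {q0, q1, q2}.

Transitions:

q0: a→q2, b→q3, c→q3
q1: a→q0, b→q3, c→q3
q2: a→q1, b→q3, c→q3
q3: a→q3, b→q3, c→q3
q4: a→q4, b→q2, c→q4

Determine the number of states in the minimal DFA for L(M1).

First remove the unreachable states {q4}; 4 states remain.
P0 = {q0,q1,q2} | {q3}.
The partition is now stable with 2 blocks: {q0,q1,q2} | {q3}.

2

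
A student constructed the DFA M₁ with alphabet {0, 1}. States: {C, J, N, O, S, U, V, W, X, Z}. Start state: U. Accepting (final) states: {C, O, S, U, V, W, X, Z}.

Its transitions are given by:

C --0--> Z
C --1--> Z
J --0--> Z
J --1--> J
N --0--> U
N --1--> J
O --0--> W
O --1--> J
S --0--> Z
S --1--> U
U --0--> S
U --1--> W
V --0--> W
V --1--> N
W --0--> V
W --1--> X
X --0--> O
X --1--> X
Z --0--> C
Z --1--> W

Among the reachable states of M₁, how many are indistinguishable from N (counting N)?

2

P0 = {C,O,S,U,V,W,X,Z} | {J,N}.
Split {C,O,S,U,V,W,X,Z} by δ(·,1) → {C,S,U,W,X,Z} and {O,V}.
Refine {C,S,U,W,X,Z} on symbol 0: members go to different blocks, giving {C,S,U,Z} and {W,X}.
On input 1, block {C,S,U,Z} splits into {C,S} and {U,Z}.
The partition is now stable with 5 blocks: {C,S} | {J,N} | {O,V} | {W,X} | {U,Z}.
The equivalence class containing N is {J,N}, of size 2.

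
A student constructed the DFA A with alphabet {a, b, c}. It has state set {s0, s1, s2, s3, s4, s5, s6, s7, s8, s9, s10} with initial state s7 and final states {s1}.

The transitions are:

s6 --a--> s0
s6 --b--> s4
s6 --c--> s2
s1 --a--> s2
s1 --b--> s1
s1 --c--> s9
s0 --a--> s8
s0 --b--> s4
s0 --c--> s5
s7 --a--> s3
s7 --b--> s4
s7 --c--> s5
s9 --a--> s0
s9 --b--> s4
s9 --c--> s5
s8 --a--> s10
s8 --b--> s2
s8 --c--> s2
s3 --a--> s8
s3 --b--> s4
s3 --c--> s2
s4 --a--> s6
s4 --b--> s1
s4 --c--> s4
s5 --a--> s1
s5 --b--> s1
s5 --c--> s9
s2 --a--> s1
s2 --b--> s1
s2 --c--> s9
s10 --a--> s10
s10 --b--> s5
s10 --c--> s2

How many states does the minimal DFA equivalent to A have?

6

All states are reachable from the start state.
Initial partition by acceptance: {s1} | {s0,s2,s3,s4,s5,s6,s7,s8,s9,s10}.
On input a, block {s0,s2,s3,s4,s5,s6,s7,s8,s9,s10} splits into {s0,s3,s4,s6,s7,s8,s9,s10} and {s2,s5}.
Split {s0,s3,s4,s6,s7,s8,s9,s10} by δ(·,b) → {s0,s3,s6,s7,s9} and {s8,s10} and {s4}.
Split {s0,s3,s6,s7,s9} by δ(·,a) → {s6,s7,s9} and {s0,s3}.
No further refinement is possible. Final partition (6 blocks): {s1} | {s6,s7,s9} | {s2,s5} | {s8,s10} | {s4} | {s0,s3}.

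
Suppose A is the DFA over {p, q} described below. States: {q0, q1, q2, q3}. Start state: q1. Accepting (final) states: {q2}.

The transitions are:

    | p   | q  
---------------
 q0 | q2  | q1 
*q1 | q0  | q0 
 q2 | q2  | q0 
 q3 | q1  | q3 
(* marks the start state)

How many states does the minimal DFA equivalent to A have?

3

States {q3} cannot be reached from the start state, so discard them.
Initial partition by acceptance: {q2} | {q0,q1}.
Split {q0,q1} by δ(·,p) → {q0} and {q1}.
No further refinement is possible. Final partition (3 blocks): {q2} | {q0} | {q1}.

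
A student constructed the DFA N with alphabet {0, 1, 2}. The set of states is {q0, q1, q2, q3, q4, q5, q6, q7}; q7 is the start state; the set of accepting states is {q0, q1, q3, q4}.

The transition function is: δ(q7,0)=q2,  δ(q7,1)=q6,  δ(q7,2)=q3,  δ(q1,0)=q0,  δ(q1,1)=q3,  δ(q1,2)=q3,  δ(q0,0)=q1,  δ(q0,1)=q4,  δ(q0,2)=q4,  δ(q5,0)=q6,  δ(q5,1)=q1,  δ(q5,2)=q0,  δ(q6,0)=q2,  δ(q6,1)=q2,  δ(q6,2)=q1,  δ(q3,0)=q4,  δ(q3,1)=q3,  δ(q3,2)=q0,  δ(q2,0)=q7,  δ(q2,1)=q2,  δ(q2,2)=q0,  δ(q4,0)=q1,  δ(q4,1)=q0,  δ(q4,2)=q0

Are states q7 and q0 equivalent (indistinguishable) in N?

No

States {q5} cannot be reached from the start state, so discard them.
P0 = {q0,q1,q3,q4} | {q2,q6,q7}.
No further refinement is possible. Final partition (2 blocks): {q0,q1,q3,q4} | {q2,q6,q7}.
q7 and q0 end up in different blocks, so they are distinguishable. For instance, the string 'ε' is accepted from only q0.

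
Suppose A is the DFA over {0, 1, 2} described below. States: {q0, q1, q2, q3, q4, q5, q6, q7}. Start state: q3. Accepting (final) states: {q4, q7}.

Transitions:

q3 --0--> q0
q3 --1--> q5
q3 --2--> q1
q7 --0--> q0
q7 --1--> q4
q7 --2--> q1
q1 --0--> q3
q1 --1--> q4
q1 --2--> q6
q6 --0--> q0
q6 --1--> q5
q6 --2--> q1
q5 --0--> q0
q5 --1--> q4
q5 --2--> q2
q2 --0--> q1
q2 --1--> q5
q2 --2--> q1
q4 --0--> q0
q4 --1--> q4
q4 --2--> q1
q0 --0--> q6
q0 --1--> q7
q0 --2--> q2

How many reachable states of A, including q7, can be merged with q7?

Every state is reachable, so we keep all 8.
Start with accepting vs non-accepting: {q4,q7} | {q0,q1,q2,q3,q5,q6}.
On input 1, block {q0,q1,q2,q3,q5,q6} splits into {q0,q1,q5} and {q2,q3,q6}.
Refine {q0,q1,q5} on symbol 0: members go to different blocks, giving {q0,q1} and {q5}.
Stable partition: {q4,q7} | {q0,q1} | {q2,q3,q6} | {q5} — 4 equivalence classes.
The equivalence class containing q7 is {q4,q7}, of size 2.

2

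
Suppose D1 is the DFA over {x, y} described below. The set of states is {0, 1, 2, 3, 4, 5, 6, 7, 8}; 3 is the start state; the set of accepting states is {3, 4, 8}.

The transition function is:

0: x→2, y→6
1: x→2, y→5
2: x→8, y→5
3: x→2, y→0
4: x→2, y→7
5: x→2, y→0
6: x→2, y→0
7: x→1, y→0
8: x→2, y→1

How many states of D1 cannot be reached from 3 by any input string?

Starting at 3 and following transitions, the reachable set is {0, 1, 2, 3, 5, 6, 8}. That leaves 4, 7 unreachable — 2 in total.

2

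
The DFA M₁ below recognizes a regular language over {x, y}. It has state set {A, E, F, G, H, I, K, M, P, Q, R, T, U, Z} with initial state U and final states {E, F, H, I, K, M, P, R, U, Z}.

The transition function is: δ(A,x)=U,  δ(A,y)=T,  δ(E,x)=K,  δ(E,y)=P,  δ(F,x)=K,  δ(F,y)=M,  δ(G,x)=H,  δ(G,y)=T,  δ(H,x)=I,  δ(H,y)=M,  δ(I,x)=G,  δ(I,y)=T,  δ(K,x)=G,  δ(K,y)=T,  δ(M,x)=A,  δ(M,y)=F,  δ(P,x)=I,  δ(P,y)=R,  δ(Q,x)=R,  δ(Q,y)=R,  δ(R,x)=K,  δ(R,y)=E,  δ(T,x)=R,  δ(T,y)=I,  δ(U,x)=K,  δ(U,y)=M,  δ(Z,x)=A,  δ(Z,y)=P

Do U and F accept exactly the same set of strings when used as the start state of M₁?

States {Q,Z} cannot be reached from the start state, so discard them.
P0 = {E,F,H,I,K,M,P,R,U} | {A,G,T}.
Refine {E,F,H,I,K,M,P,R,U} on symbol x: members go to different blocks, giving {E,F,H,P,R,U} and {I,K,M}.
Split {E,F,H,P,R,U} by δ(·,y) → {F,H,U} and {E,P,R}.
Split {A,G,T} by δ(·,x) → {A,G} and {T}.
Split {I,K,M} by δ(·,y) → {I,K} and {M}.
No further refinement is possible. Final partition (6 blocks): {F,H,U} | {A,G} | {I,K} | {E,P,R} | {T} | {M}.
U and F lie in the same block of the stable partition, so they are equivalent — no string distinguishes them.

Yes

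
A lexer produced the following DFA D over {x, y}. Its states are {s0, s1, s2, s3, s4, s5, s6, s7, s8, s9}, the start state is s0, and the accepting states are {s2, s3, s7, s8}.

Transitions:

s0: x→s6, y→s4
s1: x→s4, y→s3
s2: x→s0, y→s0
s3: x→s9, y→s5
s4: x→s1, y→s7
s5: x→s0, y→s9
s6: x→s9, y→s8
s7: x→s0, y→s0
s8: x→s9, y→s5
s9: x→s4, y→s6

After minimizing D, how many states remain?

8

States {s2} cannot be reached from the start state, so discard them.
Initial partition by acceptance: {s3,s7,s8} | {s0,s1,s4,s5,s6,s9}.
On input y, block {s0,s1,s4,s5,s6,s9} splits into {s0,s5,s9} and {s1,s4,s6}.
On input x, block {s0,s5,s9} splits into {s0,s9} and {s5}.
On input y, block {s3,s7,s8} splits into {s3,s8} and {s7}.
On input x, block {s1,s4,s6} splits into {s1,s4} and {s6}.
Refine {s0,s9} on symbol x: members go to different blocks, giving {s0} and {s9}.
Refine {s1,s4} on symbol y: members go to different blocks, giving {s1} and {s4}.
The partition is now stable with 8 blocks: {s3,s8} | {s0} | {s1} | {s5} | {s7} | {s6} | {s9} | {s4}.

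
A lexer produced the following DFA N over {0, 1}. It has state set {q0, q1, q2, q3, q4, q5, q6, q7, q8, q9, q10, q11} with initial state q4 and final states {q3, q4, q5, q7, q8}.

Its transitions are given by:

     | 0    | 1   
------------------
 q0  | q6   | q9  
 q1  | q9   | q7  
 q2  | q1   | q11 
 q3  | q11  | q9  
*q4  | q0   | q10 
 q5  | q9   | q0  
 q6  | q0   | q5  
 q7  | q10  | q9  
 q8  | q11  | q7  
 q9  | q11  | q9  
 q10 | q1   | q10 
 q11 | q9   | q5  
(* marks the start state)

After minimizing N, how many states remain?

First remove the unreachable states {q2,q3,q8}; 9 states remain.
Start with accepting vs non-accepting: {q4,q5,q7} | {q0,q1,q6,q9,q10,q11}.
Split {q0,q1,q6,q9,q10,q11} by δ(·,1) → {q0,q9,q10} and {q1,q6,q11}.
No further refinement is possible. Final partition (3 blocks): {q4,q5,q7} | {q0,q9,q10} | {q1,q6,q11}.

3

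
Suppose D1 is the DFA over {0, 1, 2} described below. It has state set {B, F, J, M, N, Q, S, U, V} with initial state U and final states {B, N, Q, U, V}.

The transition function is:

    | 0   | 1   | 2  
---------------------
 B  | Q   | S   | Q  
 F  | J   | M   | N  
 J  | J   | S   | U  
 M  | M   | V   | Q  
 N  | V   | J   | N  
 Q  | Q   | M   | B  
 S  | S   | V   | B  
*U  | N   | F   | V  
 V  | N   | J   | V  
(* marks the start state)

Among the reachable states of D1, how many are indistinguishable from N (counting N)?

All states are reachable from the start state.
P0 = {B,N,Q,U,V} | {F,J,M,S}.
On input 1, block {F,J,M,S} splits into {M,S} and {F,J}.
Refine {B,N,Q,U,V} on symbol 1: members go to different blocks, giving {N,U,V} and {B,Q}.
No further refinement is possible. Final partition (4 blocks): {N,U,V} | {M,S} | {F,J} | {B,Q}.
The equivalence class containing N is {N,U,V}, of size 3.

3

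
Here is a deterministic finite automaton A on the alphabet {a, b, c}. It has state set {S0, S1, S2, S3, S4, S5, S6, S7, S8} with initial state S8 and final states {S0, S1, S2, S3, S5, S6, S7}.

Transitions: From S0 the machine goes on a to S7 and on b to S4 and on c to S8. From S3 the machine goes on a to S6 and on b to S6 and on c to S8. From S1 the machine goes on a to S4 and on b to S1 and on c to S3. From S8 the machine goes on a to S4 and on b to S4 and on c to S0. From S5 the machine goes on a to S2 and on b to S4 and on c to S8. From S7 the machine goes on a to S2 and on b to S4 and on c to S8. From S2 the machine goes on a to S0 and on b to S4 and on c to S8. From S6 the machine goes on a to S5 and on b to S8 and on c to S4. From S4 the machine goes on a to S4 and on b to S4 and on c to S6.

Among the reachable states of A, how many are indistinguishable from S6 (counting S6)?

First remove the unreachable states {S1,S3}; 7 states remain.
Start with accepting vs non-accepting: {S0,S2,S5,S6,S7} | {S4,S8}.
The partition is now stable with 2 blocks: {S0,S2,S5,S6,S7} | {S4,S8}.
The equivalence class containing S6 is {S0,S2,S5,S6,S7}, of size 5.

5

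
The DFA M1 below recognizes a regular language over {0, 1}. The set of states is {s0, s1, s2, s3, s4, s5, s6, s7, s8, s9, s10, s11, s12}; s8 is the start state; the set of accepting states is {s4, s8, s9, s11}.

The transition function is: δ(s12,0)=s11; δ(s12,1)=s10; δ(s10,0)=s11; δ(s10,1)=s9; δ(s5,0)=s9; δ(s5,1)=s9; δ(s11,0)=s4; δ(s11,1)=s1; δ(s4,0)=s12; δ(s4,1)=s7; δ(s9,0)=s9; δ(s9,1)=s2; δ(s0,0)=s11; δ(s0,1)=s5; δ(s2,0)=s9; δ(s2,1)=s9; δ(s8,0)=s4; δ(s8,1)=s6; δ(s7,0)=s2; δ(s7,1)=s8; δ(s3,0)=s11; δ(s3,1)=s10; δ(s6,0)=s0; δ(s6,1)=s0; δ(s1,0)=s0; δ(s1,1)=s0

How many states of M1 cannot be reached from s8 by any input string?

1

Starting at s8 and following transitions, the reachable set is {s0, s1, s2, s4, s5, s6, s7, s8, s9, s10, s11, s12}. That leaves s3 unreachable — 1 in total.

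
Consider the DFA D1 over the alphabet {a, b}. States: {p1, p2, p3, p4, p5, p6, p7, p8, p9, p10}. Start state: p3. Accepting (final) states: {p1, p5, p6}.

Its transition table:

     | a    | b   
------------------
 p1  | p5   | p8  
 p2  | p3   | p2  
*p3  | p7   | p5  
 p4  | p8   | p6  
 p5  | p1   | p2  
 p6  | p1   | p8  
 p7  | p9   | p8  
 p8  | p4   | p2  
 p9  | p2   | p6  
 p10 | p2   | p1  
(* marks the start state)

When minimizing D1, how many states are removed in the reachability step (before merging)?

BFS from p3 reaches {p1, p2, p3, p4, p5, p6, p7, p8, p9}; the 1 state(s) p10 are never visited.

1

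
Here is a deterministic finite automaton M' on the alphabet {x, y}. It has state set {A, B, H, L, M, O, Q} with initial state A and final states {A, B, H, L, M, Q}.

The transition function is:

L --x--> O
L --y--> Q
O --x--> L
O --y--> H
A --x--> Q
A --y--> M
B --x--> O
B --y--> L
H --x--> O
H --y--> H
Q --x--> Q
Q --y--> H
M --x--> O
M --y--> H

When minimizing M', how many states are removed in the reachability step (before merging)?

No path from A leads to B; the other 6 states are all reachable.

1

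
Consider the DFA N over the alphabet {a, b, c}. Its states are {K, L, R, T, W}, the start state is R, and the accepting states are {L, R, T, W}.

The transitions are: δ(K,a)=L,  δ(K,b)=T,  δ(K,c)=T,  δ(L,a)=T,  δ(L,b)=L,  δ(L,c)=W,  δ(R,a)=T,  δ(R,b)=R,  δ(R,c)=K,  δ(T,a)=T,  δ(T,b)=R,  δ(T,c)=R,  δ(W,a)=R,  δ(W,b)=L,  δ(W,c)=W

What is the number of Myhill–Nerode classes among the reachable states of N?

Every state is reachable, so we keep all 5.
Initial partition by acceptance: {L,R,T,W} | {K}.
On input c, block {L,R,T,W} splits into {L,T,W} and {R}.
On input a, block {L,T,W} splits into {L,T} and {W}.
Split {L,T} by δ(·,b) → {L} and {T}.
The partition is now stable with 5 blocks: {L} | {K} | {R} | {W} | {T}.

5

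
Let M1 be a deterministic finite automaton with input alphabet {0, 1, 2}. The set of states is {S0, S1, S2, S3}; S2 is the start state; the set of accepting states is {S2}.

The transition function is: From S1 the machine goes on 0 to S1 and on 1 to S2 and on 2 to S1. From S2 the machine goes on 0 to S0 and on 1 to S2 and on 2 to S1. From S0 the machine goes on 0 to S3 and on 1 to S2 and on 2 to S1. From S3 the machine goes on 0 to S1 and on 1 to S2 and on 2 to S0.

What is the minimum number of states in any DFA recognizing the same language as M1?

2

Every state is reachable, so we keep all 4.
Initial partition by acceptance: {S2} | {S0,S1,S3}.
Stable partition: {S2} | {S0,S1,S3} — 2 equivalence classes.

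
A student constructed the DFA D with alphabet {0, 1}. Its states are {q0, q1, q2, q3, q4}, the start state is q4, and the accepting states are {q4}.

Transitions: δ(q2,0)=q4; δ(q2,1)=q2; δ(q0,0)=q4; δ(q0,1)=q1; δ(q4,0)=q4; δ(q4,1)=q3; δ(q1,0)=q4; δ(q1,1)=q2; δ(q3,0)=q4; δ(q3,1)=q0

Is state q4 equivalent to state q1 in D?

No

Every state is reachable, so we keep all 5.
P0 = {q4} | {q0,q1,q2,q3}.
Stable partition: {q4} | {q0,q1,q2,q3} — 2 equivalence classes.
q4 and q1 end up in different blocks, so they are distinguishable. For instance, the string 'ε' is accepted from only q4.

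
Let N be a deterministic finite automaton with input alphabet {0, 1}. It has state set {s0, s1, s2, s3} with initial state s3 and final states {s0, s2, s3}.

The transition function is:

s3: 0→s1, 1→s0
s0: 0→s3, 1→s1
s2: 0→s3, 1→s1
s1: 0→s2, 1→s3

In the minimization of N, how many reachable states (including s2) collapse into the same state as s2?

Every state is reachable, so we keep all 4.
Start with accepting vs non-accepting: {s0,s2,s3} | {s1}.
Split {s0,s2,s3} by δ(·,0) → {s0,s2} and {s3}.
No further refinement is possible. Final partition (3 blocks): {s0,s2} | {s1} | {s3}.
The equivalence class containing s2 is {s0,s2}, of size 2.

2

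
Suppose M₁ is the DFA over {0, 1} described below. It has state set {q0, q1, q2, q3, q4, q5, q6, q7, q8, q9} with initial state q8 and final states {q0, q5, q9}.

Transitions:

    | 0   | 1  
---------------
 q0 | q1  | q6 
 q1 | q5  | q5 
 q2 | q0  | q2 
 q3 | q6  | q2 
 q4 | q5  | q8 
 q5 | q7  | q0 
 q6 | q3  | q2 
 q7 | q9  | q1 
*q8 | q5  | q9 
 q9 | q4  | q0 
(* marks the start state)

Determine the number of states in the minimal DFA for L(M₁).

Every state is reachable, so we keep all 10.
P0 = {q0,q5,q9} | {q1,q2,q3,q4,q6,q7,q8}.
On input 1, block {q0,q5,q9} splits into {q5,q9} and {q0}.
On input 0, block {q1,q2,q3,q4,q6,q7,q8} splits into {q1,q4,q7,q8} and {q3,q6} and {q2}.
On input 1, block {q1,q4,q7,q8} splits into {q1,q8} and {q4,q7}.
The partition is now stable with 6 blocks: {q5,q9} | {q1,q8} | {q0} | {q3,q6} | {q2} | {q4,q7}.

6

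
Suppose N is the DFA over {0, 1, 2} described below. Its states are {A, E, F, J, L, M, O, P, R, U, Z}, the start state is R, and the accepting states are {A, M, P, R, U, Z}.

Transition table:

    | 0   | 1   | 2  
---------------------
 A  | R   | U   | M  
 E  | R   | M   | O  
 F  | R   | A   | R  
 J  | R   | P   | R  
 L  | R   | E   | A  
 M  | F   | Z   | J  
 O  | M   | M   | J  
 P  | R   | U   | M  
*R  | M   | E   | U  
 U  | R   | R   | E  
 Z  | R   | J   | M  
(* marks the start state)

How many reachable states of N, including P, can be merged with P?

First remove the unreachable states {L}; 10 states remain.
Start with accepting vs non-accepting: {A,M,P,R,U,Z} | {E,F,J,O}.
Refine {A,M,P,R,U,Z} on symbol 0: members go to different blocks, giving {A,P,R,U,Z} and {M}.
Refine {A,P,R,U,Z} on symbol 0: members go to different blocks, giving {A,P,U,Z} and {R}.
Refine {A,P,U,Z} on symbol 1: members go to different blocks, giving {A,P} and {U} and {Z}.
Refine {E,F,J,O} on symbol 0: members go to different blocks, giving {E,F,J} and {O}.
On input 1, block {E,F,J} splits into {F,J} and {E}.
No further refinement is possible. Final partition (8 blocks): {A,P} | {F,J} | {M} | {R} | {U} | {Z} | {O} | {E}.
State P belongs to the block {A,P}, which has 2 states.

2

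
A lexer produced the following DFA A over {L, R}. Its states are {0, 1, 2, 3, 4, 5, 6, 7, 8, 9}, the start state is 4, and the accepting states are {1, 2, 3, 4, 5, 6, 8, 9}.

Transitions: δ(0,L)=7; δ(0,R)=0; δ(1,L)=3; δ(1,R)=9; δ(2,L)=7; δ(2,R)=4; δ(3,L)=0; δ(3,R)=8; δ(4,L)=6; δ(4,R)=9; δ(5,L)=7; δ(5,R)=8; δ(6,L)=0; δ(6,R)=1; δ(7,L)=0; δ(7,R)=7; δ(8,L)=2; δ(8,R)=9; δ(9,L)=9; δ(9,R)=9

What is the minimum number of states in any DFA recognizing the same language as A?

4

States {5} cannot be reached from the start state, so discard them.
Initial partition by acceptance: {1,2,3,4,6,8,9} | {0,7}.
Refine {1,2,3,4,6,8,9} on symbol L: members go to different blocks, giving {1,4,8,9} and {2,3,6}.
Refine {1,4,8,9} on symbol L: members go to different blocks, giving {1,4,8} and {9}.
Stable partition: {1,4,8} | {0,7} | {2,3,6} | {9} — 4 equivalence classes.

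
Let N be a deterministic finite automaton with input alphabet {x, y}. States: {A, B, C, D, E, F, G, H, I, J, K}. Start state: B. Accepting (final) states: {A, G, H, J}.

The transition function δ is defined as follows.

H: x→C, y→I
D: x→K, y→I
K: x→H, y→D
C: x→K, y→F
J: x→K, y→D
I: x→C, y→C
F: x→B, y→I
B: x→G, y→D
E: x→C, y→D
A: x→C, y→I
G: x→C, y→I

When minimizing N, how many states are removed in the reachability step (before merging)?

No path from B leads to A, E, J; the other 8 states are all reachable.

3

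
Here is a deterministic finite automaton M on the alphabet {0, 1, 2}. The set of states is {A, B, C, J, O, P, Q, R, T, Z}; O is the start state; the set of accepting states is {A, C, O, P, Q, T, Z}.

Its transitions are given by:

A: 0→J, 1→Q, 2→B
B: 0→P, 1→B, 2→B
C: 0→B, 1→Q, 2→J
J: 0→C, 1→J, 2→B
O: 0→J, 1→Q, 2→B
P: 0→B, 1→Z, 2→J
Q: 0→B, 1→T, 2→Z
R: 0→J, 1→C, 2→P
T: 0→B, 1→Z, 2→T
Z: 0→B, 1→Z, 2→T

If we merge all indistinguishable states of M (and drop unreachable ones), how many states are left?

3

Reachable states from the start: {B,C,J,O,P,Q,T,Z}. Unreachable: {A,R} — drop them.
Start with accepting vs non-accepting: {C,O,P,Q,T,Z} | {B,J}.
Refine {C,O,P,Q,T,Z} on symbol 2: members go to different blocks, giving {Q,T,Z} and {C,O,P}.
The partition is now stable with 3 blocks: {Q,T,Z} | {B,J} | {C,O,P}.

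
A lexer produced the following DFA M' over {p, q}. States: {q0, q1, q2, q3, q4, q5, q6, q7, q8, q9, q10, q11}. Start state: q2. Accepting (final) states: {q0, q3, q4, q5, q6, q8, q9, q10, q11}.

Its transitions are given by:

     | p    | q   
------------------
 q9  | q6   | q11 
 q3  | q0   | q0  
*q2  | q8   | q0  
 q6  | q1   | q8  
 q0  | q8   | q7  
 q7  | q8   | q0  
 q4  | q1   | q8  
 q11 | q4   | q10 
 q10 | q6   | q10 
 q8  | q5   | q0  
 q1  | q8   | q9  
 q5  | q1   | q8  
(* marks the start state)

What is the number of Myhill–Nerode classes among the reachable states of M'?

First remove the unreachable states {q3}; 11 states remain.
Initial partition by acceptance: {q0,q4,q5,q6,q8,q9,q10,q11} | {q1,q2,q7}.
Split {q0,q4,q5,q6,q8,q9,q10,q11} by δ(·,p) → {q0,q8,q9,q10,q11} and {q4,q5,q6}.
On input p, block {q0,q8,q9,q10,q11} splits into {q8,q9,q10,q11} and {q0}.
Split {q8,q9,q10,q11} by δ(·,q) → {q9,q10,q11} and {q8}.
On input q, block {q1,q2,q7} splits into {q2,q7} and {q1}.
The partition is now stable with 6 blocks: {q9,q10,q11} | {q2,q7} | {q4,q5,q6} | {q0} | {q8} | {q1}.

6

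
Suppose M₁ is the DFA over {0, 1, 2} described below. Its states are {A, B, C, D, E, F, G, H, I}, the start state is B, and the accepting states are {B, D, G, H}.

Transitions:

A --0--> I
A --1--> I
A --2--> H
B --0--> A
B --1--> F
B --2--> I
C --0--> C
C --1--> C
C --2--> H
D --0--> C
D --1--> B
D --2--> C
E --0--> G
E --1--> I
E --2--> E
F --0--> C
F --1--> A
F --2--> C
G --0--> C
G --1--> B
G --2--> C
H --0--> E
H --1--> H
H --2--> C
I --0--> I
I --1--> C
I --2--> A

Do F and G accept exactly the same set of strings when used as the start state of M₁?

Reachable states from the start: {A,B,C,E,F,G,H,I}. Unreachable: {D} — drop them.
Start with accepting vs non-accepting: {B,G,H} | {A,C,E,F,I}.
Refine {B,G,H} on symbol 1: members go to different blocks, giving {G,H} and {B}.
Refine {G,H} on symbol 1: members go to different blocks, giving {G} and {H}.
On input 0, block {A,C,E,F,I} splits into {A,C,F,I} and {E}.
Split {A,C,F,I} by δ(·,2) → {A,C} and {F,I}.
Refine {A,C} on symbol 0: members go to different blocks, giving {A} and {C}.
Split {F,I} by δ(·,0) → {F} and {I}.
The partition is now stable with 8 blocks: {G} | {A} | {B} | {H} | {E} | {F} | {C} | {I}.
F and G end up in different blocks, so they are distinguishable. For instance, the string 'ε' is accepted from only G.

No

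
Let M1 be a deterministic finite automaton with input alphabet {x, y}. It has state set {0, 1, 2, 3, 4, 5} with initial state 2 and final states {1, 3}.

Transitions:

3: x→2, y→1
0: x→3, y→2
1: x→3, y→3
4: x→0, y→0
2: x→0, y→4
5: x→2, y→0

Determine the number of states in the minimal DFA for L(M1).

First remove the unreachable states {5}; 5 states remain.
P0 = {1,3} | {0,2,4}.
Refine {1,3} on symbol x: members go to different blocks, giving {1} and {3}.
On input x, block {0,2,4} splits into {2,4} and {0}.
On input y, block {2,4} splits into {2} and {4}.
The partition is now stable with 5 blocks: {1} | {2} | {3} | {0} | {4}.

5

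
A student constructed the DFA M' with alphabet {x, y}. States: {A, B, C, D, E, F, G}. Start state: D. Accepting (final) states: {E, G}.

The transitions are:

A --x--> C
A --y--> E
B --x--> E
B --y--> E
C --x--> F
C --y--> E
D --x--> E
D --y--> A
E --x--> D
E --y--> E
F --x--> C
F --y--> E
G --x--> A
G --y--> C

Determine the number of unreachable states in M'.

2

BFS from D reaches {A, C, D, E, F}; the 2 state(s) B, G are never visited.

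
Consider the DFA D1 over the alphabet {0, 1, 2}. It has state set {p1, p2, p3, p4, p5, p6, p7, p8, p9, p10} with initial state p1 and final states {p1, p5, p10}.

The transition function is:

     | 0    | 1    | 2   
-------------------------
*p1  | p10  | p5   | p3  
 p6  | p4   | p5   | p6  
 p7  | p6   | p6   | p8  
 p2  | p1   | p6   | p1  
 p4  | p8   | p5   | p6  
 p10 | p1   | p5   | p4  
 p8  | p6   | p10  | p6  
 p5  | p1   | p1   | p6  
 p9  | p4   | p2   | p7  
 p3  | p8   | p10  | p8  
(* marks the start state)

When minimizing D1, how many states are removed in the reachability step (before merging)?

3

No path from p1 leads to p2, p7, p9; the other 7 states are all reachable.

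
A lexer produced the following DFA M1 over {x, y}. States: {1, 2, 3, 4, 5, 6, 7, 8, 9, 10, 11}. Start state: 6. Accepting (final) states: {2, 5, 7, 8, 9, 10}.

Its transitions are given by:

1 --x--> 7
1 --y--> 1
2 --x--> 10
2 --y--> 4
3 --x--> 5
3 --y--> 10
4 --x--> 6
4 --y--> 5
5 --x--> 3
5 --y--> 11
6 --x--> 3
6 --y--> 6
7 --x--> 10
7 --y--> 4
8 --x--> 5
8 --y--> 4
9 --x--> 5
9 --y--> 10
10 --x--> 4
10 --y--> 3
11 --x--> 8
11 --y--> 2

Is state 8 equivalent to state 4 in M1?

No

First remove the unreachable states {1,7,9}; 8 states remain.
Initial partition by acceptance: {2,5,8,10} | {3,4,6,11}.
Refine {2,5,8,10} on symbol x: members go to different blocks, giving {2,8} and {5,10}.
Split {3,4,6,11} by δ(·,x) → {4,6} and {3} and {11}.
Split {4,6} by δ(·,x) → {4} and {6}.
On input x, block {5,10} splits into {5} and {10}.
On input x, block {2,8} splits into {2} and {8}.
Stable partition: {2} | {4} | {5} | {3} | {11} | {6} | {10} | {8} — 8 equivalence classes.
8 and 4 end up in different blocks, so they are distinguishable. For instance, the string 'ε' is accepted from only 8.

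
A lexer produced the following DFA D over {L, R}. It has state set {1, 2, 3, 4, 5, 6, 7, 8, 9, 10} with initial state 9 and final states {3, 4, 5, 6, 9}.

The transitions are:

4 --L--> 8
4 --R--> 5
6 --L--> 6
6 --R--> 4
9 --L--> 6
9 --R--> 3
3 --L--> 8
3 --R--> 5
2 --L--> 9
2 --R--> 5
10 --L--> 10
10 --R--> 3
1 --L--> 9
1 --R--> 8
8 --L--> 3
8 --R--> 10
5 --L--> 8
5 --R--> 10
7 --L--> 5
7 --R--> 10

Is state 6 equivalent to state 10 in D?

First remove the unreachable states {1,2,7}; 7 states remain.
Start with accepting vs non-accepting: {3,4,5,6,9} | {8,10}.
Refine {3,4,5,6,9} on symbol L: members go to different blocks, giving {3,4,5} and {6,9}.
Split {3,4,5} by δ(·,R) → {3,4} and {5}.
Split {8,10} by δ(·,L) → {8} and {10}.
The partition is now stable with 5 blocks: {3,4} | {8} | {6,9} | {5} | {10}.
6 and 10 end up in different blocks, so they are distinguishable. For instance, the string 'ε' is accepted from only 6.

No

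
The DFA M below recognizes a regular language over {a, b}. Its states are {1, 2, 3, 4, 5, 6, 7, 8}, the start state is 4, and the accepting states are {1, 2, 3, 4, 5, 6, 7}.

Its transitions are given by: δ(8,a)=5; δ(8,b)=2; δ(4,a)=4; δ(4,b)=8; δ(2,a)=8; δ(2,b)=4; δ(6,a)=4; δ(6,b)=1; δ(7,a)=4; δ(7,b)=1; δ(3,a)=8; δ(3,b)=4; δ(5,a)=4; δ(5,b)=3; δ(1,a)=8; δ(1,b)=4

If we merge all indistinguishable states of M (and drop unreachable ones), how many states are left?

4

First remove the unreachable states {1,6,7}; 5 states remain.
Start with accepting vs non-accepting: {2,3,4,5} | {8}.
On input a, block {2,3,4,5} splits into {2,3} and {4,5}.
On input b, block {4,5} splits into {4} and {5}.
The partition is now stable with 4 blocks: {2,3} | {8} | {4} | {5}.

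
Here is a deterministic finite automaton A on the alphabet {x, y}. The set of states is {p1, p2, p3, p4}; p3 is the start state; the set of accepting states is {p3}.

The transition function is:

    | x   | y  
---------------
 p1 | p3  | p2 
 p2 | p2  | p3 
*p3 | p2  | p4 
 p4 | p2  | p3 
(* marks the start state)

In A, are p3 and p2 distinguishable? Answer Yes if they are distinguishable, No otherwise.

Reachable states from the start: {p2,p3,p4}. Unreachable: {p1} — drop them.
Initial partition by acceptance: {p3} | {p2,p4}.
Stable partition: {p3} | {p2,p4} — 2 equivalence classes.
p3 and p2 end up in different blocks, so they are distinguishable. For instance, the string 'ε' is accepted from only p3.

Yes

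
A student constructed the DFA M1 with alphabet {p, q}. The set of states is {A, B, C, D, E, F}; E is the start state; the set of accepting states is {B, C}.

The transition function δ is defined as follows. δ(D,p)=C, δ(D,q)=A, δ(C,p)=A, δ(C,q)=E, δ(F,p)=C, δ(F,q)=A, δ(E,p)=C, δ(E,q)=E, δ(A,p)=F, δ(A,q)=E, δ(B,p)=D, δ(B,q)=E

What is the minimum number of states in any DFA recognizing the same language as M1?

4

Reachable states from the start: {A,C,E,F}. Unreachable: {B,D} — drop them.
Start with accepting vs non-accepting: {C} | {A,E,F}.
On input p, block {A,E,F} splits into {E,F} and {A}.
On input q, block {E,F} splits into {E} and {F}.
Stable partition: {C} | {E} | {A} | {F} — 4 equivalence classes.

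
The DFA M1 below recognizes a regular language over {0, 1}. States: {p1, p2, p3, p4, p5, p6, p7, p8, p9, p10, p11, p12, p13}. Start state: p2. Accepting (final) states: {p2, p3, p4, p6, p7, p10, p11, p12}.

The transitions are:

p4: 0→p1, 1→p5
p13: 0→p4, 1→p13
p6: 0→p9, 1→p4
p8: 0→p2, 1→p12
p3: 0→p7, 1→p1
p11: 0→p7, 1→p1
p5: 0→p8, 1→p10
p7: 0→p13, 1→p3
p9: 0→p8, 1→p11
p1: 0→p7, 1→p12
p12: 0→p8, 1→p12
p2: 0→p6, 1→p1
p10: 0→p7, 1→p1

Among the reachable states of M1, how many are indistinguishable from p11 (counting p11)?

3

All states are reachable from the start state.
P0 = {p2,p3,p4,p6,p7,p10,p11,p12} | {p1,p5,p8,p9,p13}.
Refine {p2,p3,p4,p6,p7,p10,p11,p12} on symbol 0: members go to different blocks, giving {p2,p3,p10,p11} and {p4,p6,p7,p12}.
Refine {p1,p5,p8,p9,p13} on symbol 0: members go to different blocks, giving {p1,p13} and {p5,p9} and {p8}.
Refine {p1,p13} on symbol 1: members go to different blocks, giving {p1} and {p13}.
On input 0, block {p4,p6,p7,p12} splits into {p4} and {p6} and {p7} and {p12}.
Split {p2,p3,p10,p11} by δ(·,0) → {p3,p10,p11} and {p2}.
Stable partition: {p3,p10,p11} | {p1} | {p4} | {p5,p9} | {p8} | {p13} | {p6} | {p7} | {p12} | {p2} — 10 equivalence classes.
The equivalence class containing p11 is {p3,p10,p11}, of size 3.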